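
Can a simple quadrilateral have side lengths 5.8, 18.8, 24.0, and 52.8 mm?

For a quadrilateral, each side must be shorter than the sum of the others.
Here the longest side is 52.8, but the remaining 3 sides sum to only 48.6.

No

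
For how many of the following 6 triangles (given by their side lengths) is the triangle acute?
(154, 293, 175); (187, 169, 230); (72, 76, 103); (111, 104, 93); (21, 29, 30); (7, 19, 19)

(154,293,175): 154²+175² = 54341 < 85849 = 293² → obtuse
(187,169,230): 169²+187² = 63530 > 52900 = 230² → acute
(72,76,103): 72²+76² = 10960 > 10609 = 103² → acute
(111,104,93): 93²+104² = 19465 > 12321 = 111² → acute
(21,29,30): 21²+29² = 1282 > 900 = 30² → acute
(7,19,19): 7²+19² = 410 > 361 = 19² → acute
5 of the 6 are acute.

5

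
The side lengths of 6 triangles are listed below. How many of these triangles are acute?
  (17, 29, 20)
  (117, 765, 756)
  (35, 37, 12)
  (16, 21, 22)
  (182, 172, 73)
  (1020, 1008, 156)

(17,29,20): 17²+20² = 689 < 841 = 29² → obtuse
(117,765,756): 117²+756² = 585225 = 765² → right
(35,37,12): 12²+35² = 1369 = 37² → right
(16,21,22): 16²+21² = 697 > 484 = 22² → acute
(182,172,73): 73²+172² = 34913 > 33124 = 182² → acute
(1020,1008,156): 156²+1008² = 1040400 = 1020² → right
2 of the 6 are acute.

2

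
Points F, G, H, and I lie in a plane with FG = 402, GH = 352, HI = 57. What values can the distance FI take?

0 ≤ FI ≤ 811

The maximum is all hops collinear in one direction: 402 + 352 + 57 = 811.
The longest hop is 402; the others sum to 409. Since 402 ≤ 409, the path can fold back on itself completely, so the minimum distance is 0.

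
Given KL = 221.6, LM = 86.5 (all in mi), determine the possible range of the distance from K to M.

135.1 ≤ KM ≤ 308.1 mi

By the triangle inequality, |221.6 − 86.5| ≤ KM ≤ 221.6 + 86.5.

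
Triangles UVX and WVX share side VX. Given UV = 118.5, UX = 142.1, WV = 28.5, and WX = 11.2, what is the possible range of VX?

From triangle UVX: |118.5 − 142.1| < VX < 118.5 + 142.1, i.e. 23.6 < VX < 260.6.
From triangle WVX: 17.3 < VX < 39.7.
Both must hold, so VX lies in the intersection.

23.6 < VX < 39.7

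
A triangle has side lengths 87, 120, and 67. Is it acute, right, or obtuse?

obtuse

Compare the square of the longest side to the sum of squares of the other two: 67² + 87² = 12058 < 14400 = 120².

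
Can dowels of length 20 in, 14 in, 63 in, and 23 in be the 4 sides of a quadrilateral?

For a quadrilateral, each side must be shorter than the sum of the others.
Here the longest side is 63, but the remaining 3 sides sum to only 57.

No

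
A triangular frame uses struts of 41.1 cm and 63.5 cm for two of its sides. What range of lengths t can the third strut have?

By the triangle inequality, t must be less than 41.1 + 63.5 = 104.6 and greater than |41.1 − 63.5| = 22.4.

22.4 < t < 104.6 (cm)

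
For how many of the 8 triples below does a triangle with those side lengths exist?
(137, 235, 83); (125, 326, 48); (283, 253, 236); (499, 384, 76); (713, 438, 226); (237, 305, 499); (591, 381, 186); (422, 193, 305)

3

(83,137,235): 83+137 ≤ 235 → not valid
(48,125,326): 48+125 ≤ 326 → not valid
(236,253,283): 236+253 > 283 → valid
(76,384,499): 76+384 ≤ 499 → not valid
(226,438,713): 226+438 ≤ 713 → not valid
(237,305,499): 237+305 > 499 → valid
(186,381,591): 186+381 ≤ 591 → not valid
(193,305,422): 193+305 > 422 → valid
3 of the 8 triples form a triangle.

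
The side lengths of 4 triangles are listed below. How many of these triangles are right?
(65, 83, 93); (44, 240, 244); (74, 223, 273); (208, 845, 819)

(65,83,93): 65²+83² = 11114 > 8649 = 93² → acute
(44,240,244): 44²+240² = 59536 = 244² → right
(74,223,273): 74²+223² = 55205 < 74529 = 273² → obtuse
(208,845,819): 208²+819² = 714025 = 845² → right
2 of the 4 are right.

2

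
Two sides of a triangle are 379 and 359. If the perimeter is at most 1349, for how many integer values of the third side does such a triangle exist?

591

Triangle inequality: 20 < x < 738. Perimeter ≤ 1349 gives x ≤ 1349 − 379 − 359 = 611.
So 20 < x ≤ 611; integers 21 through 611: 591 values.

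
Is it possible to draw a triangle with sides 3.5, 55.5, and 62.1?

The longest side is 62.1, but the other two sum to only 59.0.
59.0 < 62.1, so the triangle inequality fails.

No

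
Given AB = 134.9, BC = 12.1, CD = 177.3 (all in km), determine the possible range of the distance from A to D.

The maximum is all hops collinear in one direction: 134.9 + 12.1 + 177.3 = 324.3.
The longest hop is 177.3; the others sum to 147.0. Folding the others back against it leaves at least 177.3 − 147.0 = 30.3.

30.3 ≤ AD ≤ 324.3 km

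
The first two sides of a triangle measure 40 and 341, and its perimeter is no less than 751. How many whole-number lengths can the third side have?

Triangle inequality: 301 < x < 381. Perimeter ≥ 751 gives x ≥ 751 − 40 − 341 = 370.
So 370 ≤ x < 381; integers 370 through 380: 11 values.

11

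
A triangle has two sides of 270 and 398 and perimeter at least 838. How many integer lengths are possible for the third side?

498

Triangle inequality: 128 < x < 668. Perimeter ≥ 838 gives x ≥ 838 − 270 − 398 = 170.
So 170 ≤ x < 668; integers 170 through 667: 498 values.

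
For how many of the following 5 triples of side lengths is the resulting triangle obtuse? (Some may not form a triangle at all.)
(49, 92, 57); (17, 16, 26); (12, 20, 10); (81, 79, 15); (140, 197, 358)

(49,92,57): 49²+57² = 5650 < 8464 = 92² → obtuse
(17,16,26): 16²+17² = 545 < 676 = 26² → obtuse
(12,20,10): 10²+12² = 244 < 400 = 20² → obtuse
(81,79,15): 15²+79² = 6466 < 6561 = 81² → obtuse
(140,197,358): 140+197 ≤ 358, not a triangle
4 of the 5 are obtuse.

4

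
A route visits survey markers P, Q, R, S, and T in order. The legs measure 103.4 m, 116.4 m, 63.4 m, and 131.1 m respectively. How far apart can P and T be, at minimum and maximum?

0 ≤ PT ≤ 414.3 m

The maximum is all hops collinear in one direction: 103.4 + 116.4 + 63.4 + 131.1 = 414.3.
The longest hop is 131.1; the others sum to 283.2. Since 131.1 ≤ 283.2, the path can fold back on itself completely, so the minimum distance is 0.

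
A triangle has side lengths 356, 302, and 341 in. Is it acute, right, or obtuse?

acute

Compare the square of the longest side to the sum of squares of the other two: 302² + 341² = 207485 > 126736 = 356².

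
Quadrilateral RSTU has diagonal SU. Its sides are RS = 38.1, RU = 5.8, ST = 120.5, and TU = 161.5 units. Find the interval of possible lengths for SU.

From triangle RSU: |38.1 − 5.8| < SU < 38.1 + 5.8, i.e. 32.3 < SU < 43.9.
From triangle TSU: 41.0 < SU < 282.0.
Both must hold, so SU lies in the intersection.

41.0 < SU < 43.9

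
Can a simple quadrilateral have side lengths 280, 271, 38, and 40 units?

A quadrilateral exists iff every side is shorter than the sum of the others — equivalently, the longest side is less than the sum of the rest.
Longest side 280 < 349 (sum of the remaining 3), so yes.

Yes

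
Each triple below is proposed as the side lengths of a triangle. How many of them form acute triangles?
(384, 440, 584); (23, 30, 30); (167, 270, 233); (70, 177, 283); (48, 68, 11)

(384,440,584): 384²+440² = 341056 = 584² → right
(23,30,30): 23²+30² = 1429 > 900 = 30² → acute
(167,270,233): 167²+233² = 82178 > 72900 = 270² → acute
(70,177,283): 70+177 ≤ 283, not a triangle
(48,68,11): 11+48 ≤ 68, not a triangle
2 of the 5 are acute.

2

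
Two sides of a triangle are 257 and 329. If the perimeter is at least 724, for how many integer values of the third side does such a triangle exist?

448

Triangle inequality: 72 < x < 586. Perimeter ≥ 724 gives x ≥ 724 − 257 − 329 = 138.
So 138 ≤ x < 586; integers 138 through 585: 448 values.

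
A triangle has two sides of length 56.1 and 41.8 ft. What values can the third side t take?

By the triangle inequality, t must be less than 56.1 + 41.8 = 97.9 and greater than |56.1 − 41.8| = 14.3.

14.3 < t < 97.9 (ft)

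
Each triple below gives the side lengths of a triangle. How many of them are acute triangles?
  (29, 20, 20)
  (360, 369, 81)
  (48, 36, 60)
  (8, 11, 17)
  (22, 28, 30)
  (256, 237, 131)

2

(29,20,20): 20²+20² = 800 < 841 = 29² → obtuse
(360,369,81): 81²+360² = 136161 = 369² → right
(48,36,60): 36²+48² = 3600 = 60² → right
(8,11,17): 8²+11² = 185 < 289 = 17² → obtuse
(22,28,30): 22²+28² = 1268 > 900 = 30² → acute
(256,237,131): 131²+237² = 73330 > 65536 = 256² → acute
2 of the 6 are acute.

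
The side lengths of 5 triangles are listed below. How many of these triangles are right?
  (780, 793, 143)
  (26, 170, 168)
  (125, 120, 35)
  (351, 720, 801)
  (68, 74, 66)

4

(780,793,143): 143²+780² = 628849 = 793² → right
(26,170,168): 26²+168² = 28900 = 170² → right
(125,120,35): 35²+120² = 15625 = 125² → right
(351,720,801): 351²+720² = 641601 = 801² → right
(68,74,66): 66²+68² = 8980 > 5476 = 74² → acute
4 of the 5 are right.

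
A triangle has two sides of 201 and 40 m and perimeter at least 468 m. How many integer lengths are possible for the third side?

14

Triangle inequality: 161 < x < 241. Perimeter ≥ 468 gives x ≥ 468 − 201 − 40 = 227.
So 227 ≤ x < 241; integers 227 through 240: 14 values.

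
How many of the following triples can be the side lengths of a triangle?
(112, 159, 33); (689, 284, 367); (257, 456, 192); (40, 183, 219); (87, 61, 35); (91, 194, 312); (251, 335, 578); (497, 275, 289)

4

(33,112,159): 33+112 ≤ 159 → not valid
(284,367,689): 284+367 ≤ 689 → not valid
(192,257,456): 192+257 ≤ 456 → not valid
(40,183,219): 40+183 > 219 → valid
(35,61,87): 35+61 > 87 → valid
(91,194,312): 91+194 ≤ 312 → not valid
(251,335,578): 251+335 > 578 → valid
(275,289,497): 275+289 > 497 → valid
4 of the 8 triples form a triangle.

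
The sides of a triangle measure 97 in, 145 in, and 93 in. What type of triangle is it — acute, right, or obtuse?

obtuse

Compare the square of the longest side to the sum of squares of the other two: 93² + 97² = 18058 < 21025 = 145².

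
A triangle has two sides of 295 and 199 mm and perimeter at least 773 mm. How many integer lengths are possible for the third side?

215

Triangle inequality: 96 < x < 494. Perimeter ≥ 773 gives x ≥ 773 − 295 − 199 = 279.
So 279 ≤ x < 494; integers 279 through 493: 215 values.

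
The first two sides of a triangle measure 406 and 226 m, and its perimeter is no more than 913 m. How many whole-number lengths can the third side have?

101

Triangle inequality: 180 < x < 632. Perimeter ≤ 913 gives x ≤ 913 − 406 − 226 = 281.
So 180 < x ≤ 281; integers 181 through 281: 101 values.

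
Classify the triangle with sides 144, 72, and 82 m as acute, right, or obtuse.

obtuse

Compare the square of the longest side to the sum of squares of the other two: 72² + 82² = 11908 < 20736 = 144².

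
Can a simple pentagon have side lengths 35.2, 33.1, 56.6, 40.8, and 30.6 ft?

A pentagon exists iff every side is shorter than the sum of the others — equivalently, the longest side is less than the sum of the rest.
Longest side 56.6 < 139.7 (sum of the remaining 4), so yes.

Yes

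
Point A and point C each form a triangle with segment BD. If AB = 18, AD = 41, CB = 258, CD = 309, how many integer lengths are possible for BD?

7

From triangle ABD: 23 < BD < 59.
From triangle CBD: 51 < BD < 567.
Intersection: 51 < BD < 59, so integers 52 through 58: 7 values.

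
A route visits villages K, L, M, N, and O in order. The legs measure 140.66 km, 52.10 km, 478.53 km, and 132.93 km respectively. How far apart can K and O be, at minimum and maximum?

The maximum is all hops collinear in one direction: 140.66 + 52.10 + 478.53 + 132.93 = 804.22.
The longest hop is 478.53; the others sum to 325.69. Folding the others back against it leaves at least 478.53 − 325.69 = 152.84.

152.84 ≤ KO ≤ 804.22 km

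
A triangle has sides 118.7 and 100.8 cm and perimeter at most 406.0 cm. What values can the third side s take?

Triangle inequality alone gives 17.9 < s < 219.5.
The perimeter condition gives s ≤ 406.0 − 118.7 − 100.8 = 186.5.
Intersecting the two: 17.9 < s ≤ 186.5.

17.9 < s ≤ 186.5 cm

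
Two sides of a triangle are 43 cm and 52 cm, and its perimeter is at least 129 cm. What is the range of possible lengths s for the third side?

34 ≤ s < 95

Triangle inequality alone gives 9 < s < 95.
The perimeter condition gives s ≥ 129 − 43 − 52 = 34.
Intersecting the two: 34 ≤ s < 95.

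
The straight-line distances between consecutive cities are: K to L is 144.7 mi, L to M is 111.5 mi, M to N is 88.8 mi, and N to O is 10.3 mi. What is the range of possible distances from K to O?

0 ≤ KO ≤ 355.3 mi

The maximum is all hops collinear in one direction: 144.7 + 111.5 + 88.8 + 10.3 = 355.3.
The longest hop is 144.7; the others sum to 210.6. Since 144.7 ≤ 210.6, the path can fold back on itself completely, so the minimum distance is 0.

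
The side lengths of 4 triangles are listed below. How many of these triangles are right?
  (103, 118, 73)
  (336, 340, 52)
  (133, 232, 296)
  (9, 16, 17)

1

(103,118,73): 73²+103² = 15938 > 13924 = 118² → acute
(336,340,52): 52²+336² = 115600 = 340² → right
(133,232,296): 133²+232² = 71513 < 87616 = 296² → obtuse
(9,16,17): 9²+16² = 337 > 289 = 17² → acute
1 of the 4 is right.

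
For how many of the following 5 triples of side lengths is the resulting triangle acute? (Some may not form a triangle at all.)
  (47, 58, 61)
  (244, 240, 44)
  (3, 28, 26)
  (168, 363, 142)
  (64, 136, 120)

(47,58,61): 47²+58² = 5573 > 3721 = 61² → acute
(244,240,44): 44²+240² = 59536 = 244² → right
(3,28,26): 3²+26² = 685 < 784 = 28² → obtuse
(168,363,142): 142+168 ≤ 363, not a triangle
(64,136,120): 64²+120² = 18496 = 136² → right
1 of the 5 is acute.

1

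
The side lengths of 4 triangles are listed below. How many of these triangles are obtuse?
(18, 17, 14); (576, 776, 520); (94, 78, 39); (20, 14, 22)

(18,17,14): 14²+17² = 485 > 324 = 18² → acute
(576,776,520): 520²+576² = 602176 = 776² → right
(94,78,39): 39²+78² = 7605 < 8836 = 94² → obtuse
(20,14,22): 14²+20² = 596 > 484 = 22² → acute
1 of the 4 is obtuse.

1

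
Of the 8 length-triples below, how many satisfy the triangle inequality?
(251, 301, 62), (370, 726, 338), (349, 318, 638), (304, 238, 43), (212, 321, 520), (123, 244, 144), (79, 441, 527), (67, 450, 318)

(62,251,301): 62+251 > 301 → valid
(338,370,726): 338+370 ≤ 726 → not valid
(318,349,638): 318+349 > 638 → valid
(43,238,304): 43+238 ≤ 304 → not valid
(212,321,520): 212+321 > 520 → valid
(123,144,244): 123+144 > 244 → valid
(79,441,527): 79+441 ≤ 527 → not valid
(67,318,450): 67+318 ≤ 450 → not valid
4 of the 8 triples form a triangle.

4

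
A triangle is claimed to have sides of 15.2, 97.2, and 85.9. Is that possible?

Yes

The longest side is 97.2, and the other two sum to 101.1.
Since 101.1 > 97.2, the triangle inequality holds.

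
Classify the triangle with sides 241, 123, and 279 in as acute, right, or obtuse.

Compare the square of the longest side to the sum of squares of the other two: 123² + 241² = 73210 < 77841 = 279².

obtuse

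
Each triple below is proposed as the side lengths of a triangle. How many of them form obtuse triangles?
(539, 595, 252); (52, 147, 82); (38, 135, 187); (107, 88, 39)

1

(539,595,252): 252²+539² = 354025 = 595² → right
(52,147,82): 52+82 ≤ 147, not a triangle
(38,135,187): 38+135 ≤ 187, not a triangle
(107,88,39): 39²+88² = 9265 < 11449 = 107² → obtuse
1 of the 4 is obtuse.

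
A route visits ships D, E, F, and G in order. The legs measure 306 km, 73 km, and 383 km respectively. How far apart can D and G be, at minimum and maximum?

4 ≤ DG ≤ 762 km

The maximum is all hops collinear in one direction: 306 + 73 + 383 = 762.
The longest hop is 383; the others sum to 379. Folding the others back against it leaves at least 383 − 379 = 4.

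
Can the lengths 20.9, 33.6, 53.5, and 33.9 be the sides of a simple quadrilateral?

A quadrilateral exists iff every side is shorter than the sum of the others — equivalently, the longest side is less than the sum of the rest.
Longest side 53.5 < 88.4 (sum of the remaining 3), so yes.

Yes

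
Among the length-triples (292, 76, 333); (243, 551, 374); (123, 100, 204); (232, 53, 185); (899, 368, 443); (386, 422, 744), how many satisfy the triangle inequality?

(76,292,333): 76+292 > 333 → valid
(243,374,551): 243+374 > 551 → valid
(100,123,204): 100+123 > 204 → valid
(53,185,232): 53+185 > 232 → valid
(368,443,899): 368+443 ≤ 899 → not valid
(386,422,744): 386+422 > 744 → valid
5 of the 6 triples form a triangle.

5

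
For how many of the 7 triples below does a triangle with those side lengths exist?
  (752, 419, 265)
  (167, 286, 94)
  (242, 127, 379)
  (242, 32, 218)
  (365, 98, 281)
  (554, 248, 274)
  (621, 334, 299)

(265,419,752): 265+419 ≤ 752 → not valid
(94,167,286): 94+167 ≤ 286 → not valid
(127,242,379): 127+242 ≤ 379 → not valid
(32,218,242): 32+218 > 242 → valid
(98,281,365): 98+281 > 365 → valid
(248,274,554): 248+274 ≤ 554 → not valid
(299,334,621): 299+334 > 621 → valid
3 of the 7 triples form a triangle.

3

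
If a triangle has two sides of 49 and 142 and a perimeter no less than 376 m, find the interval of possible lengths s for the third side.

185 ≤ s < 191

Triangle inequality alone gives 93 < s < 191.
The perimeter condition gives s ≥ 376 − 49 − 142 = 185.
Intersecting the two: 185 ≤ s < 191.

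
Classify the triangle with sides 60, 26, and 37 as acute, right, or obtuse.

obtuse

Compare the square of the longest side to the sum of squares of the other two: 26² + 37² = 2045 < 3600 = 60².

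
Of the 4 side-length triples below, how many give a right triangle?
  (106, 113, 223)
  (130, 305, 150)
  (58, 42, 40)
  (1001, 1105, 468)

(106,113,223): 106+113 ≤ 223, not a triangle
(130,305,150): 130+150 ≤ 305, not a triangle
(58,42,40): 40²+42² = 3364 = 58² → right
(1001,1105,468): 468²+1001² = 1221025 = 1105² → right
2 of the 4 are right.

2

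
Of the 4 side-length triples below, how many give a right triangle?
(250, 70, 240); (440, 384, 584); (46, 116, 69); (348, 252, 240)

(250,70,240): 70²+240² = 62500 = 250² → right
(440,384,584): 384²+440² = 341056 = 584² → right
(46,116,69): 46+69 ≤ 116, not a triangle
(348,252,240): 240²+252² = 121104 = 348² → right
3 of the 4 are right.

3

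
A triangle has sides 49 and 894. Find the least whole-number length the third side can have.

The third side must be strictly greater than |49 − 894| = 845.
The smallest integer above 845 is 846.

846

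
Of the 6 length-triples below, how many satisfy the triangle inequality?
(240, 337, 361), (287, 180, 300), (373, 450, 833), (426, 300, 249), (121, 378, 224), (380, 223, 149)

3

(240,337,361): 240+337 > 361 → valid
(180,287,300): 180+287 > 300 → valid
(373,450,833): 373+450 ≤ 833 → not valid
(249,300,426): 249+300 > 426 → valid
(121,224,378): 121+224 ≤ 378 → not valid
(149,223,380): 149+223 ≤ 380 → not valid
3 of the 6 triples form a triangle.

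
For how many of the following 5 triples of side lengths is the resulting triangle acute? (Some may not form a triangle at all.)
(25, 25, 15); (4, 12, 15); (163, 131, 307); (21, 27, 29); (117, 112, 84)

3

(25,25,15): 15²+25² = 850 > 625 = 25² → acute
(4,12,15): 4²+12² = 160 < 225 = 15² → obtuse
(163,131,307): 131+163 ≤ 307, not a triangle
(21,27,29): 21²+27² = 1170 > 841 = 29² → acute
(117,112,84): 84²+112² = 19600 > 13689 = 117² → acute
3 of the 5 are acute.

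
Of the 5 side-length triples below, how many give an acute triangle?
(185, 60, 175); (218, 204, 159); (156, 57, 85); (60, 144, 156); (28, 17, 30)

(185,60,175): 60²+175² = 34225 = 185² → right
(218,204,159): 159²+204² = 66897 > 47524 = 218² → acute
(156,57,85): 57+85 ≤ 156, not a triangle
(60,144,156): 60²+144² = 24336 = 156² → right
(28,17,30): 17²+28² = 1073 > 900 = 30² → acute
2 of the 5 are acute.

2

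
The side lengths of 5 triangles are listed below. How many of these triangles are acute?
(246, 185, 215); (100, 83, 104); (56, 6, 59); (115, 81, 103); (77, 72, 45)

(246,185,215): 185²+215² = 80450 > 60516 = 246² → acute
(100,83,104): 83²+100² = 16889 > 10816 = 104² → acute
(56,6,59): 6²+56² = 3172 < 3481 = 59² → obtuse
(115,81,103): 81²+103² = 17170 > 13225 = 115² → acute
(77,72,45): 45²+72² = 7209 > 5929 = 77² → acute
4 of the 5 are acute.

4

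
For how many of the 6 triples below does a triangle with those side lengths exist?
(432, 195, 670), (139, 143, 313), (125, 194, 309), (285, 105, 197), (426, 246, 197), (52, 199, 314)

(195,432,670): 195+432 ≤ 670 → not valid
(139,143,313): 139+143 ≤ 313 → not valid
(125,194,309): 125+194 > 309 → valid
(105,197,285): 105+197 > 285 → valid
(197,246,426): 197+246 > 426 → valid
(52,199,314): 52+199 ≤ 314 → not valid
3 of the 6 triples form a triangle.

3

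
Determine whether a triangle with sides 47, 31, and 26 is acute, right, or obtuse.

Compare the square of the longest side to the sum of squares of the other two: 26² + 31² = 1637 < 2209 = 47².

obtuse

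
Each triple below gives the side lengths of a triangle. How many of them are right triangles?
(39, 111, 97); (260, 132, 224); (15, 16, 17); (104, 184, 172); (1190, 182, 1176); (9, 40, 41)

3

(39,111,97): 39²+97² = 10930 < 12321 = 111² → obtuse
(260,132,224): 132²+224² = 67600 = 260² → right
(15,16,17): 15²+16² = 481 > 289 = 17² → acute
(104,184,172): 104²+172² = 40400 > 33856 = 184² → acute
(1190,182,1176): 182²+1176² = 1416100 = 1190² → right
(9,40,41): 9²+40² = 1681 = 41² → right
3 of the 6 are right.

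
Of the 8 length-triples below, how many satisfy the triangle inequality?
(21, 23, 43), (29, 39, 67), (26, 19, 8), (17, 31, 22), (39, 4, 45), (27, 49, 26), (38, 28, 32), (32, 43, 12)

7

(21,23,43): 21+23 > 43 → valid
(29,39,67): 29+39 > 67 → valid
(8,19,26): 8+19 > 26 → valid
(17,22,31): 17+22 > 31 → valid
(4,39,45): 4+39 ≤ 45 → not valid
(26,27,49): 26+27 > 49 → valid
(28,32,38): 28+32 > 38 → valid
(12,32,43): 12+32 > 43 → valid
7 of the 8 triples form a triangle.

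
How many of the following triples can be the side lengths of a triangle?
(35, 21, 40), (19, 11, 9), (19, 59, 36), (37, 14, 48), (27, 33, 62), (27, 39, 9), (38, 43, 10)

(21,35,40): 21+35 > 40 → valid
(9,11,19): 9+11 > 19 → valid
(19,36,59): 19+36 ≤ 59 → not valid
(14,37,48): 14+37 > 48 → valid
(27,33,62): 27+33 ≤ 62 → not valid
(9,27,39): 9+27 ≤ 39 → not valid
(10,38,43): 10+38 > 43 → valid
4 of the 7 triples form a triangle.

4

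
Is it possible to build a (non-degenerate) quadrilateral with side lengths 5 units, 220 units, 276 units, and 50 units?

No

For a quadrilateral, each side must be shorter than the sum of the others.
Here the longest side is 276, but the remaining 3 sides sum to only 275.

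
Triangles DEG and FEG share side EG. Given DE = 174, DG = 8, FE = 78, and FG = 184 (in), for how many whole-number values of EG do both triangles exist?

15

From triangle DEG: 166 < EG < 182.
From triangle FEG: 106 < EG < 262.
Intersection: 166 < EG < 182, so integers 167 through 181: 15 values.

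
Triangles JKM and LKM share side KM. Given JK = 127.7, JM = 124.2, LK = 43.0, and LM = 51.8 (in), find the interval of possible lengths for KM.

From triangle JKM: |127.7 − 124.2| < KM < 127.7 + 124.2, i.e. 3.5 < KM < 251.9.
From triangle LKM: 8.8 < KM < 94.8.
Both must hold, so KM lies in the intersection.

8.8 < KM < 94.8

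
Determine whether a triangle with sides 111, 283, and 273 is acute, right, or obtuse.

Compare the square of the longest side to the sum of squares of the other two: 111² + 273² = 86850 > 80089 = 283².

acute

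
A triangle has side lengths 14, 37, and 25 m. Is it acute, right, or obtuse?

obtuse

Compare the square of the longest side to the sum of squares of the other two: 14² + 25² = 821 < 1369 = 37².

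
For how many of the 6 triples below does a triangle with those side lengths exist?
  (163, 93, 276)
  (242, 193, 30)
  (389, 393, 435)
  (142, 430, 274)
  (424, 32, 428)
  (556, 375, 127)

2

(93,163,276): 93+163 ≤ 276 → not valid
(30,193,242): 30+193 ≤ 242 → not valid
(389,393,435): 389+393 > 435 → valid
(142,274,430): 142+274 ≤ 430 → not valid
(32,424,428): 32+424 > 428 → valid
(127,375,556): 127+375 ≤ 556 → not valid
2 of the 6 triples form a triangle.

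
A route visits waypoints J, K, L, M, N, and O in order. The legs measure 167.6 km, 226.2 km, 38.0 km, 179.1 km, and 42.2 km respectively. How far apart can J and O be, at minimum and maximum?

The maximum is all hops collinear in one direction: 167.6 + 226.2 + 38.0 + 179.1 + 42.2 = 653.1.
The longest hop is 226.2; the others sum to 426.9. Since 226.2 ≤ 426.9, the path can fold back on itself completely, so the minimum distance is 0.

0 ≤ JO ≤ 653.1 km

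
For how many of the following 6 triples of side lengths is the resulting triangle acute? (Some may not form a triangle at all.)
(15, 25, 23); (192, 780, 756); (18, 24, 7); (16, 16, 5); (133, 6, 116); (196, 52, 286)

2

(15,25,23): 15²+23² = 754 > 625 = 25² → acute
(192,780,756): 192²+756² = 608400 = 780² → right
(18,24,7): 7²+18² = 373 < 576 = 24² → obtuse
(16,16,5): 5²+16² = 281 > 256 = 16² → acute
(133,6,116): 6+116 ≤ 133, not a triangle
(196,52,286): 52+196 ≤ 286, not a triangle
2 of the 6 are acute.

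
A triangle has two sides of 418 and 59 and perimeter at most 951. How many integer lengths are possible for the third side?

Triangle inequality: 359 < x < 477. Perimeter ≤ 951 gives x ≤ 951 − 418 − 59 = 474.
So 359 < x ≤ 474; integers 360 through 474: 115 values.

115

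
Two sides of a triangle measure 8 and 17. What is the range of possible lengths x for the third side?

By the triangle inequality, x must be less than 8 + 17 = 25 and greater than |8 − 17| = 9.

9 < x < 25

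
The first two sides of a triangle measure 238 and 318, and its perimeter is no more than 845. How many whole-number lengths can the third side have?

Triangle inequality: 80 < x < 556. Perimeter ≤ 845 gives x ≤ 845 − 238 − 318 = 289.
So 80 < x ≤ 289; integers 81 through 289: 209 values.

209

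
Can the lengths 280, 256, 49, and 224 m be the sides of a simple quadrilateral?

Yes

A quadrilateral exists iff every side is shorter than the sum of the others — equivalently, the longest side is less than the sum of the rest.
Longest side 280 < 529 (sum of the remaining 3), so yes.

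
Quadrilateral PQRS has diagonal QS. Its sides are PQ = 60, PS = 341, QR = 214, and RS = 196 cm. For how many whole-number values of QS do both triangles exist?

119

From triangle PQS: 281 < QS < 401.
From triangle RQS: 18 < QS < 410.
Intersection: 281 < QS < 401, so integers 282 through 400: 119 values.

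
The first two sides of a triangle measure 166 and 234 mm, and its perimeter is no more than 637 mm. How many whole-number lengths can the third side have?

169

Triangle inequality: 68 < x < 400. Perimeter ≤ 637 gives x ≤ 637 − 166 − 234 = 237.
So 68 < x ≤ 237; integers 69 through 237: 169 values.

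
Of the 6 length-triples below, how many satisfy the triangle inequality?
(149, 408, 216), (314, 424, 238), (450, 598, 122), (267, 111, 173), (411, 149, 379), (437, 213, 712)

3

(149,216,408): 149+216 ≤ 408 → not valid
(238,314,424): 238+314 > 424 → valid
(122,450,598): 122+450 ≤ 598 → not valid
(111,173,267): 111+173 > 267 → valid
(149,379,411): 149+379 > 411 → valid
(213,437,712): 213+437 ≤ 712 → not valid
3 of the 6 triples form a triangle.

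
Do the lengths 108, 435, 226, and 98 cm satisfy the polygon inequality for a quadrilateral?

For a quadrilateral, each side must be shorter than the sum of the others.
Here the longest side is 435, but the remaining 3 sides sum to only 432.

No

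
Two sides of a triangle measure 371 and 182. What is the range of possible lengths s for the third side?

189 < s < 553

By the triangle inequality, s must be less than 371 + 182 = 553 and greater than |371 − 182| = 189.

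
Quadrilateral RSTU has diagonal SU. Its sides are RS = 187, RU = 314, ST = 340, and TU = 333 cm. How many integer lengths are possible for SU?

373

From triangle RSU: 127 < SU < 501.
From triangle TSU: 7 < SU < 673.
Intersection: 127 < SU < 501, so integers 128 through 500: 373 values.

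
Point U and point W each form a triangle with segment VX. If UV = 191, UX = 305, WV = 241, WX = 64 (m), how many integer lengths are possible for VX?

127

From triangle UVX: 114 < VX < 496.
From triangle WVX: 177 < VX < 305.
Intersection: 177 < VX < 305, so integers 178 through 304: 127 values.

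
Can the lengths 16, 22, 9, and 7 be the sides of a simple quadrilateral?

Yes

A quadrilateral exists iff every side is shorter than the sum of the others — equivalently, the longest side is less than the sum of the rest.
Longest side 22 < 32 (sum of the remaining 3), so yes.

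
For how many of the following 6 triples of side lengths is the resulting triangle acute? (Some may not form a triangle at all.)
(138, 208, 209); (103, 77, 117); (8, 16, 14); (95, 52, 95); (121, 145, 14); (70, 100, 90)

5

(138,208,209): 138²+208² = 62308 > 43681 = 209² → acute
(103,77,117): 77²+103² = 16538 > 13689 = 117² → acute
(8,16,14): 8²+14² = 260 > 256 = 16² → acute
(95,52,95): 52²+95² = 11729 > 9025 = 95² → acute
(121,145,14): 14+121 ≤ 145, not a triangle
(70,100,90): 70²+90² = 13000 > 10000 = 100² → acute
5 of the 6 are acute.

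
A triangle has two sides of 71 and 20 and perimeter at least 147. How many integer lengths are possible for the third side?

35

Triangle inequality: 51 < x < 91. Perimeter ≥ 147 gives x ≥ 147 − 71 − 20 = 56.
So 56 ≤ x < 91; integers 56 through 90: 35 values.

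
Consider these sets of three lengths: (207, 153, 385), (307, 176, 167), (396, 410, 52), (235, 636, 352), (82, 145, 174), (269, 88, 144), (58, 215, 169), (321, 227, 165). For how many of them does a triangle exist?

(153,207,385): 153+207 ≤ 385 → not valid
(167,176,307): 167+176 > 307 → valid
(52,396,410): 52+396 > 410 → valid
(235,352,636): 235+352 ≤ 636 → not valid
(82,145,174): 82+145 > 174 → valid
(88,144,269): 88+144 ≤ 269 → not valid
(58,169,215): 58+169 > 215 → valid
(165,227,321): 165+227 > 321 → valid
5 of the 8 triples form a triangle.

5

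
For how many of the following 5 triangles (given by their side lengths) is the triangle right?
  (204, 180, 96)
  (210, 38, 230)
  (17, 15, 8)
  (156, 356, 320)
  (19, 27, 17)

3

(204,180,96): 96²+180² = 41616 = 204² → right
(210,38,230): 38²+210² = 45544 < 52900 = 230² → obtuse
(17,15,8): 8²+15² = 289 = 17² → right
(156,356,320): 156²+320² = 126736 = 356² → right
(19,27,17): 17²+19² = 650 < 729 = 27² → obtuse
3 of the 5 are right.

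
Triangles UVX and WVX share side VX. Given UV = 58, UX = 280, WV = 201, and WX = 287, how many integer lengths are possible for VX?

115

From triangle UVX: 222 < VX < 338.
From triangle WVX: 86 < VX < 488.
Intersection: 222 < VX < 338, so integers 223 through 337: 115 values.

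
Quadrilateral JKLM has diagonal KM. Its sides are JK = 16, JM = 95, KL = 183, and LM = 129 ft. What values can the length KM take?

From triangle JKM: |16 − 95| < KM < 16 + 95, i.e. 79 < KM < 111.
From triangle LKM: 54 < KM < 312.
Both must hold, so KM lies in the intersection.

79 < KM < 111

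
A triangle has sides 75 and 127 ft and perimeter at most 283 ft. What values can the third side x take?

Triangle inequality alone gives 52 < x < 202.
The perimeter condition gives x ≤ 283 − 75 − 127 = 81.
Intersecting the two: 52 < x ≤ 81.

52 < x ≤ 81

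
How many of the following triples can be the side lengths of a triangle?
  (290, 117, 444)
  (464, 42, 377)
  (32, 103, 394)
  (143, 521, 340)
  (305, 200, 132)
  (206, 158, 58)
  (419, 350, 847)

2

(117,290,444): 117+290 ≤ 444 → not valid
(42,377,464): 42+377 ≤ 464 → not valid
(32,103,394): 32+103 ≤ 394 → not valid
(143,340,521): 143+340 ≤ 521 → not valid
(132,200,305): 132+200 > 305 → valid
(58,158,206): 58+158 > 206 → valid
(350,419,847): 350+419 ≤ 847 → not valid
2 of the 7 triples form a triangle.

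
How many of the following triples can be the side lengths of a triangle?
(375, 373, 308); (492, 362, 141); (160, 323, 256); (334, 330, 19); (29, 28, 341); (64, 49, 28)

5

(308,373,375): 308+373 > 375 → valid
(141,362,492): 141+362 > 492 → valid
(160,256,323): 160+256 > 323 → valid
(19,330,334): 19+330 > 334 → valid
(28,29,341): 28+29 ≤ 341 → not valid
(28,49,64): 28+49 > 64 → valid
5 of the 6 triples form a triangle.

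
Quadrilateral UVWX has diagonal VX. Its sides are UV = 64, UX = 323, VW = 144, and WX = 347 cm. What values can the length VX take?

259 < VX < 387

From triangle UVX: |64 − 323| < VX < 64 + 323, i.e. 259 < VX < 387.
From triangle WVX: 203 < VX < 491.
Both must hold, so VX lies in the intersection.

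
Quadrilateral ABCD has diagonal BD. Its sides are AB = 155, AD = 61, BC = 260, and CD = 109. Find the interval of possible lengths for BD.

From triangle ABD: |155 − 61| < BD < 155 + 61, i.e. 94 < BD < 216.
From triangle CBD: 151 < BD < 369.
Both must hold, so BD lies in the intersection.

151 < BD < 216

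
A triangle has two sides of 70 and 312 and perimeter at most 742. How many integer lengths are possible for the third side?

118

Triangle inequality: 242 < x < 382. Perimeter ≤ 742 gives x ≤ 742 − 70 − 312 = 360.
So 242 < x ≤ 360; integers 243 through 360: 118 values.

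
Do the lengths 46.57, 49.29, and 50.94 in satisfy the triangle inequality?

Yes

The longest side is 50.94, and the other two sum to 95.86.
Since 95.86 > 50.94, the triangle inequality holds.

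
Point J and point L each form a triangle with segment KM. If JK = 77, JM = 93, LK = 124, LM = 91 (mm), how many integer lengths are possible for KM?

136

From triangle JKM: 16 < KM < 170.
From triangle LKM: 33 < KM < 215.
Intersection: 33 < KM < 170, so integers 34 through 169: 136 values.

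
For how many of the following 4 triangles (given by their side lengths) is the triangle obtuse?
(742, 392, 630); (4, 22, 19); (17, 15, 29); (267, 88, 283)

3

(742,392,630): 392²+630² = 550564 = 742² → right
(4,22,19): 4²+19² = 377 < 484 = 22² → obtuse
(17,15,29): 15²+17² = 514 < 841 = 29² → obtuse
(267,88,283): 88²+267² = 79033 < 80089 = 283² → obtuse
3 of the 4 are obtuse.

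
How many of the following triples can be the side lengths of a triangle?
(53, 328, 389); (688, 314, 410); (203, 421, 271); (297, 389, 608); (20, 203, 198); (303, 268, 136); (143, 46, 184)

(53,328,389): 53+328 ≤ 389 → not valid
(314,410,688): 314+410 > 688 → valid
(203,271,421): 203+271 > 421 → valid
(297,389,608): 297+389 > 608 → valid
(20,198,203): 20+198 > 203 → valid
(136,268,303): 136+268 > 303 → valid
(46,143,184): 46+143 > 184 → valid
6 of the 7 triples form a triangle.

6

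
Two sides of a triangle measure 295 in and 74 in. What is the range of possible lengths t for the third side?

By the triangle inequality, t must be less than 295 + 74 = 369 and greater than |295 − 74| = 221.

221 < t < 369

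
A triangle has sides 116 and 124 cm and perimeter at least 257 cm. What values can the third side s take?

17 ≤ s < 240

Triangle inequality alone gives 8 < s < 240.
The perimeter condition gives s ≥ 257 − 116 − 124 = 17.
Intersecting the two: 17 ≤ s < 240.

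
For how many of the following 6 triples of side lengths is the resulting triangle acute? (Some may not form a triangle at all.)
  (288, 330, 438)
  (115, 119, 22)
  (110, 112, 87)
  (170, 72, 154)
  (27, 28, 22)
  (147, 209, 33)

(288,330,438): 288²+330² = 191844 = 438² → right
(115,119,22): 22²+115² = 13709 < 14161 = 119² → obtuse
(110,112,87): 87²+110² = 19669 > 12544 = 112² → acute
(170,72,154): 72²+154² = 28900 = 170² → right
(27,28,22): 22²+27² = 1213 > 784 = 28² → acute
(147,209,33): 33+147 ≤ 209, not a triangle
2 of the 6 are acute.

2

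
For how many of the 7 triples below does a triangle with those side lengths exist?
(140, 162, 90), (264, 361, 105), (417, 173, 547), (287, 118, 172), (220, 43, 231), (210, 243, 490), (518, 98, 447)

(90,140,162): 90+140 > 162 → valid
(105,264,361): 105+264 > 361 → valid
(173,417,547): 173+417 > 547 → valid
(118,172,287): 118+172 > 287 → valid
(43,220,231): 43+220 > 231 → valid
(210,243,490): 210+243 ≤ 490 → not valid
(98,447,518): 98+447 > 518 → valid
6 of the 7 triples form a triangle.

6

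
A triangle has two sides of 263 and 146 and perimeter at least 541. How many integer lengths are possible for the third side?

Triangle inequality: 117 < x < 409. Perimeter ≥ 541 gives x ≥ 541 − 263 − 146 = 132.
So 132 ≤ x < 409; integers 132 through 408: 277 values.

277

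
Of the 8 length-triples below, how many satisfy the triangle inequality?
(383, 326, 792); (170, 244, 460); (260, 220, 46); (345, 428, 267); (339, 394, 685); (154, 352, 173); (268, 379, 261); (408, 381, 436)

5

(326,383,792): 326+383 ≤ 792 → not valid
(170,244,460): 170+244 ≤ 460 → not valid
(46,220,260): 46+220 > 260 → valid
(267,345,428): 267+345 > 428 → valid
(339,394,685): 339+394 > 685 → valid
(154,173,352): 154+173 ≤ 352 → not valid
(261,268,379): 261+268 > 379 → valid
(381,408,436): 381+408 > 436 → valid
5 of the 8 triples form a triangle.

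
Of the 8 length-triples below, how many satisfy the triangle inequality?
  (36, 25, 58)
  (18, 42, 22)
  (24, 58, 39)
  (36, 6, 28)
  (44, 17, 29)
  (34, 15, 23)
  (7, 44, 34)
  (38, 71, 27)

(25,36,58): 25+36 > 58 → valid
(18,22,42): 18+22 ≤ 42 → not valid
(24,39,58): 24+39 > 58 → valid
(6,28,36): 6+28 ≤ 36 → not valid
(17,29,44): 17+29 > 44 → valid
(15,23,34): 15+23 > 34 → valid
(7,34,44): 7+34 ≤ 44 → not valid
(27,38,71): 27+38 ≤ 71 → not valid
4 of the 8 triples form a triangle.

4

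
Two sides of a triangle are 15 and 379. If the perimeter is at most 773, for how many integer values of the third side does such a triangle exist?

15

Triangle inequality: 364 < x < 394. Perimeter ≤ 773 gives x ≤ 773 − 15 − 379 = 379.
So 364 < x ≤ 379; integers 365 through 379: 15 values.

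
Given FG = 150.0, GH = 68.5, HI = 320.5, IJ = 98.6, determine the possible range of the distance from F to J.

3.4 ≤ FJ ≤ 637.6

The maximum is all hops collinear in one direction: 150.0 + 68.5 + 320.5 + 98.6 = 637.6.
The longest hop is 320.5; the others sum to 317.1. Folding the others back against it leaves at least 320.5 − 317.1 = 3.4.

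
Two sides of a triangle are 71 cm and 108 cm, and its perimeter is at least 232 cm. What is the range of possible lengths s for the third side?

53 ≤ s < 179 cm

Triangle inequality alone gives 37 < s < 179.
The perimeter condition gives s ≥ 232 − 71 − 108 = 53.
Intersecting the two: 53 ≤ s < 179.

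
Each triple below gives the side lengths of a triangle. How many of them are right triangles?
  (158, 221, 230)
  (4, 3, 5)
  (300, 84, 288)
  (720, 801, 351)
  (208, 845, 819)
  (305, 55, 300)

5

(158,221,230): 158²+221² = 73805 > 52900 = 230² → acute
(4,3,5): 3²+4² = 25 = 5² → right
(300,84,288): 84²+288² = 90000 = 300² → right
(720,801,351): 351²+720² = 641601 = 801² → right
(208,845,819): 208²+819² = 714025 = 845² → right
(305,55,300): 55²+300² = 93025 = 305² → right
5 of the 6 are right.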